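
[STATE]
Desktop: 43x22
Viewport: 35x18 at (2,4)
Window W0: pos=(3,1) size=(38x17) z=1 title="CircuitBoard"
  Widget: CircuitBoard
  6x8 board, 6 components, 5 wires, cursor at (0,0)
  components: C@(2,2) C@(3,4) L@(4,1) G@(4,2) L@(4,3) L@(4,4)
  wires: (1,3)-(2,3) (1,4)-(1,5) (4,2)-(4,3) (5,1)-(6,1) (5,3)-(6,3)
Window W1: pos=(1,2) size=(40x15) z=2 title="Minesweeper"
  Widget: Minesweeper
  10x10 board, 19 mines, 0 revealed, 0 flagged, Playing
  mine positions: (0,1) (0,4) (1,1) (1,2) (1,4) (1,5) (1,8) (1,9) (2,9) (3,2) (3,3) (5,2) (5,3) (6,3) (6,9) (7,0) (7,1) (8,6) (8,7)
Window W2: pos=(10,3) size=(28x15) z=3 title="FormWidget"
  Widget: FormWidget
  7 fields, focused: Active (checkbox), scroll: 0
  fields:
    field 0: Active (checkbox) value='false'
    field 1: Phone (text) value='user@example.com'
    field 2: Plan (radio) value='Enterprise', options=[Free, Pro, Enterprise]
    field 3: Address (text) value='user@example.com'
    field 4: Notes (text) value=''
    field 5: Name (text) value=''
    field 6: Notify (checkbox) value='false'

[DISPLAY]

────────┃ FormWidget               
■■■■■■■■┠──────────────────────────
■■■■■■■■┃> Active:     [ ]         
■■■■■■■■┃  Phone:      [user@examp]
■■■■■■■■┃  Plan:       ( ) Free  ( 
■■■■■■■■┃  Address:    [user@examp]
■■■■■■■■┃  Notes:      [          ]
■■■■■■■■┃  Name:       [          ]
■■■■■■■■┃  Notify:     [ ]         
■■■■■■■■┃                          
■■■■■■■■┃                          
        ┃                          
━━━━━━━━┃                          
 ┗━━━━━━┗━━━━━━━━━━━━━━━━━━━━━━━━━━
                                   
                                   
                                   
                                   


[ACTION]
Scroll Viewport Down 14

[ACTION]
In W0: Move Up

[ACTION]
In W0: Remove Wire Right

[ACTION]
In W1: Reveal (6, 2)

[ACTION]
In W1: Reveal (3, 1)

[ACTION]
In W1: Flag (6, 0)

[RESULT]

────────┃ FormWidget               
■■■■■■■■┠──────────────────────────
■■■■■■■■┃> Active:     [ ]         
■■■■■■■■┃  Phone:      [user@examp]
■1■■■■■■┃  Plan:       ( ) Free  ( 
■■■■■■■■┃  Address:    [user@examp]
■■■■■■■■┃  Notes:      [          ]
⚑■4■■■■■┃  Name:       [          ]
■■■■■■■■┃  Notify:     [ ]         
■■■■■■■■┃                          
■■■■■■■■┃                          
        ┃                          
━━━━━━━━┃                          
 ┗━━━━━━┗━━━━━━━━━━━━━━━━━━━━━━━━━━
                                   
                                   
                                   
                                   


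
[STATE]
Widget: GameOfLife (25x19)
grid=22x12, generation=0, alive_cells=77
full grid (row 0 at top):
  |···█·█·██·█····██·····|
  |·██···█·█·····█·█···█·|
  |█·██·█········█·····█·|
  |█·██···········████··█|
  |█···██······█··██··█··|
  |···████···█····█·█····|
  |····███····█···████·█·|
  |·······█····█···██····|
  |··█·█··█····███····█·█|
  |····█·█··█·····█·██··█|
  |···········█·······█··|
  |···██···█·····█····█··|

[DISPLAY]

Gen: 0                   
···█·█·██·█····██·····   
·██···█·█·····█·█···█·   
█·██·█········█·····█·   
█·██···········████··█   
█···██······█··██··█··   
···████···█····█·█····   
····███····█···████·█·   
·······█····█···██····   
··█·█··█····███····█·█   
····█·█··█·····█·██··█   
···········█·······█··   
···██···█·····█····█··   
                         
                         
                         
                         
                         
                         


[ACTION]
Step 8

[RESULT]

Gen: 8                   
····███······█·█······   
····█··█········█·····   
······██··········█···   
·····██··········██···   
██···█····█····███·█··   
·█········█···█···██··   
··········█··█····██··   
··········█·█·········   
·······██··██····██···   
······█··········██···   
·······██········█··█·   
··················███·   
                         
                         
                         
                         
                         
                         


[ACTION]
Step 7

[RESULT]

Gen: 15                  
······················   
····█·█···············   
····██····█········██·   
····██·····██······█··   
██··██···············█   
██···████····█··█····█   
·········███████████··   
·············███·█···█   
·················█···█   
·················█·█·█   
··················█··█   
······················   
                         
                         
                         
                         
                         
                         


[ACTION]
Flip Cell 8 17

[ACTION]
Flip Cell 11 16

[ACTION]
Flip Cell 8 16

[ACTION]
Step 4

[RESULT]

Gen: 19                  
······················   
···██·················   
···██·█············██·   
·██····█···██·····█··█   
··██·██····██·····██··   
··██···············█··   
·················███··   
··················██··   
··············██······   
··················█·█·   
··················███·   
··················█···   
                         
                         
                         
                         
                         
                         


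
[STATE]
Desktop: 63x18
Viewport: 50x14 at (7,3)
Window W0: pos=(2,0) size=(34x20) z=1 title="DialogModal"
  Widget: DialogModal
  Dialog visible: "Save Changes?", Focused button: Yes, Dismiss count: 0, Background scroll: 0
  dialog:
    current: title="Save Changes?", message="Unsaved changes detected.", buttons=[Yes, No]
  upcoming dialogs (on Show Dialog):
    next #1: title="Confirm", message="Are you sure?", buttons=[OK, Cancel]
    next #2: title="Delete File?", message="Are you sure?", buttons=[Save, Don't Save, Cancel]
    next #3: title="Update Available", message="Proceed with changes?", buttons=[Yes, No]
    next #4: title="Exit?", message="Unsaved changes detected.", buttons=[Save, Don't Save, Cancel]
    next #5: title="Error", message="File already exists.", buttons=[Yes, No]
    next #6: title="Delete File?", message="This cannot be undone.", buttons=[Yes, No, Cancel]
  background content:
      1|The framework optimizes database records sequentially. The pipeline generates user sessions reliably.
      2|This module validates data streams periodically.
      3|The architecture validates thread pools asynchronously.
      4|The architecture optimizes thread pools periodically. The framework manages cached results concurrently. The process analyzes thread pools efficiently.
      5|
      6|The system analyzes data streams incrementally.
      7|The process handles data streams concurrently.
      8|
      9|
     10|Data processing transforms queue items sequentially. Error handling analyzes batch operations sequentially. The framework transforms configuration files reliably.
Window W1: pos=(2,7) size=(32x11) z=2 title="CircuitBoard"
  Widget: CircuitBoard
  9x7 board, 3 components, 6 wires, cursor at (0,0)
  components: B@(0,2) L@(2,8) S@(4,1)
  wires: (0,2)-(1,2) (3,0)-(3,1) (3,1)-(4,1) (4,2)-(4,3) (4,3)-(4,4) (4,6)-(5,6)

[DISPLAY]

framework optimizes database┃                     
 module validates data strea┃                     
architecture validates threa┃                     
architecture optimizes threa┃                     
━━━━━━━━━━━━━━━━━━━━━━━━━━┓ ┃                     
cuitBoard                 ┃s┃                     
──────────────────────────┨s┃                     
 1 2 3 4 5 6 7 8          ┃ ┃                     
.]      B                 ┃ ┃                     
        │                 ┃e┃                     
        ·                 ┃ ┃                     
                          ┃ ┃                     
                          ┃ ┃                     
                          ┃ ┃                     


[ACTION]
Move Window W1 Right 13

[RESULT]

framework optimizes database┃                     
 module validates data strea┃                     
architecture validates threa┃                     
architecture optimizes threa┃                     
        ┏━━━━━━━━━━━━━━━━━━━━━━━━━━━━━━┓          
────────┃ CircuitBoard                 ┃          
     Sav┠──────────────────────────────┨          
nsaved c┃   0 1 2 3 4 5 6 7 8          ┃          
       [┃0  [.]      B                 ┃          
────────┃            │                 ┃          
        ┃1           ·                 ┃          
        ┃                              ┃          
        ┃2                             ┃          
        ┃                              ┃          


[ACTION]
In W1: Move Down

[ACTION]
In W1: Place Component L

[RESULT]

framework optimizes database┃                     
 module validates data strea┃                     
architecture validates threa┃                     
architecture optimizes threa┃                     
        ┏━━━━━━━━━━━━━━━━━━━━━━━━━━━━━━┓          
────────┃ CircuitBoard                 ┃          
     Sav┠──────────────────────────────┨          
nsaved c┃   0 1 2 3 4 5 6 7 8          ┃          
       [┃0           B                 ┃          
────────┃            │                 ┃          
        ┃1  [L]      ·                 ┃          
        ┃                              ┃          
        ┃2                             ┃          
        ┃                              ┃          


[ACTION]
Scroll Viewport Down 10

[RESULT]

 module validates data strea┃                     
architecture validates threa┃                     
architecture optimizes threa┃                     
        ┏━━━━━━━━━━━━━━━━━━━━━━━━━━━━━━┓          
────────┃ CircuitBoard                 ┃          
     Sav┠──────────────────────────────┨          
nsaved c┃   0 1 2 3 4 5 6 7 8          ┃          
       [┃0           B                 ┃          
────────┃            │                 ┃          
        ┃1  [L]      ·                 ┃          
        ┃                              ┃          
        ┃2                             ┃          
        ┃                              ┃          
        ┗━━━━━━━━━━━━━━━━━━━━━━━━━━━━━━┛          


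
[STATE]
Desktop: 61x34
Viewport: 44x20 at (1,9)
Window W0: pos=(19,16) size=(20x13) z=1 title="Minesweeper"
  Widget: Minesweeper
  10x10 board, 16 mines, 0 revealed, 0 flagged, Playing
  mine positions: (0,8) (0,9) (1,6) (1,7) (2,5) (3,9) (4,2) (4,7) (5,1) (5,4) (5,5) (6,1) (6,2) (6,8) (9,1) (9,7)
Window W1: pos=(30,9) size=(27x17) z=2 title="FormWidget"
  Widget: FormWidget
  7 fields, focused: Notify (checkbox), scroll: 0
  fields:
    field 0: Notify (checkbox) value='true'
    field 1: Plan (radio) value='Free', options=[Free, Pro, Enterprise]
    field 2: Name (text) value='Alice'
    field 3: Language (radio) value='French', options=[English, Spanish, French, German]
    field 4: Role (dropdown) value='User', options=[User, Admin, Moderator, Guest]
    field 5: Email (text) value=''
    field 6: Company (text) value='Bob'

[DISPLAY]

                             ┏━━━━━━━━━━━━━━
                             ┃ FormWidget   
                             ┠──────────────
                             ┃> Notify:     
                             ┃  Plan:       
                             ┃  Name:       
                             ┃  Language:   
                  ┏━━━━━━━━━━┃  Role:       
                  ┃ Minesweep┃  Email:      
                  ┠──────────┃  Company:    
                  ┃■■■■■■■■■■┃              
                  ┃■■■■■■■■■■┃              
                  ┃■■■■■■■■■■┃              
                  ┃■■■■■■■■■■┃              
                  ┃■■■■■■■■■■┃              
                  ┃■■■■■■■■■■┃              
                  ┃■■■■■■■■■■┗━━━━━━━━━━━━━━
                  ┃■■■■■■■■■■        ┃      
                  ┃■■■■■■■■■■        ┃      
                  ┗━━━━━━━━━━━━━━━━━━┛      


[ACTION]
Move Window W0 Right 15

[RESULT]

                             ┏━━━━━━━━━━━━━━
                             ┃ FormWidget   
                             ┠──────────────
                             ┃> Notify:     
                             ┃  Plan:       
                             ┃  Name:       
                             ┃  Language:   
                             ┃  Role:       
                             ┃  Email:      
                             ┃  Company:    
                             ┃              
                             ┃              
                             ┃              
                             ┃              
                             ┃              
                             ┃              
                             ┗━━━━━━━━━━━━━━
                                 ┃■■■■■■■■■■
                                 ┃■■■■■■■■■■
                                 ┗━━━━━━━━━━


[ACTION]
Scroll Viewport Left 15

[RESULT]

                              ┏━━━━━━━━━━━━━
                              ┃ FormWidget  
                              ┠─────────────
                              ┃> Notify:    
                              ┃  Plan:      
                              ┃  Name:      
                              ┃  Language:  
                              ┃  Role:      
                              ┃  Email:     
                              ┃  Company:   
                              ┃             
                              ┃             
                              ┃             
                              ┃             
                              ┃             
                              ┃             
                              ┗━━━━━━━━━━━━━
                                  ┃■■■■■■■■■
                                  ┃■■■■■■■■■
                                  ┗━━━━━━━━━


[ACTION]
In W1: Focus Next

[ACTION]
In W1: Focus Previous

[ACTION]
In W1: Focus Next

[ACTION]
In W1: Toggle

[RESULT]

                              ┏━━━━━━━━━━━━━
                              ┃ FormWidget  
                              ┠─────────────
                              ┃  Notify:    
                              ┃> Plan:      
                              ┃  Name:      
                              ┃  Language:  
                              ┃  Role:      
                              ┃  Email:     
                              ┃  Company:   
                              ┃             
                              ┃             
                              ┃             
                              ┃             
                              ┃             
                              ┃             
                              ┗━━━━━━━━━━━━━
                                  ┃■■■■■■■■■
                                  ┃■■■■■■■■■
                                  ┗━━━━━━━━━


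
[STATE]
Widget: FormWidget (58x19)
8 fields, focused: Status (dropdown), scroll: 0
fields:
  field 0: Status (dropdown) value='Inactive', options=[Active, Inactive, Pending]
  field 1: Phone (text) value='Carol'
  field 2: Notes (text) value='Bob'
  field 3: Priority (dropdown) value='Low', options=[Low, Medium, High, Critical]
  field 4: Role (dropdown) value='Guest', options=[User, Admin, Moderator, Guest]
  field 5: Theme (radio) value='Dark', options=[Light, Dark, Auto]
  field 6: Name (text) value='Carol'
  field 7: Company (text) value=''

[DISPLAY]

> Status:     [Inactive                                 ▼]
  Phone:      [Carol                                     ]
  Notes:      [Bob                                       ]
  Priority:   [Low                                      ▼]
  Role:       [Guest                                    ▼]
  Theme:      ( ) Light  (●) Dark  ( ) Auto               
  Name:       [Carol                                     ]
  Company:    [                                          ]
                                                          
                                                          
                                                          
                                                          
                                                          
                                                          
                                                          
                                                          
                                                          
                                                          
                                                          


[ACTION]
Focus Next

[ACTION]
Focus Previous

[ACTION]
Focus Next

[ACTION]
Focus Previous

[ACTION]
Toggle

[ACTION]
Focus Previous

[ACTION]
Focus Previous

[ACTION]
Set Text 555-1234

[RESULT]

  Status:     [Inactive                                 ▼]
  Phone:      [Carol                                     ]
  Notes:      [Bob                                       ]
  Priority:   [Low                                      ▼]
  Role:       [Guest                                    ▼]
  Theme:      ( ) Light  (●) Dark  ( ) Auto               
> Name:       [555-1234                                  ]
  Company:    [                                          ]
                                                          
                                                          
                                                          
                                                          
                                                          
                                                          
                                                          
                                                          
                                                          
                                                          
                                                          


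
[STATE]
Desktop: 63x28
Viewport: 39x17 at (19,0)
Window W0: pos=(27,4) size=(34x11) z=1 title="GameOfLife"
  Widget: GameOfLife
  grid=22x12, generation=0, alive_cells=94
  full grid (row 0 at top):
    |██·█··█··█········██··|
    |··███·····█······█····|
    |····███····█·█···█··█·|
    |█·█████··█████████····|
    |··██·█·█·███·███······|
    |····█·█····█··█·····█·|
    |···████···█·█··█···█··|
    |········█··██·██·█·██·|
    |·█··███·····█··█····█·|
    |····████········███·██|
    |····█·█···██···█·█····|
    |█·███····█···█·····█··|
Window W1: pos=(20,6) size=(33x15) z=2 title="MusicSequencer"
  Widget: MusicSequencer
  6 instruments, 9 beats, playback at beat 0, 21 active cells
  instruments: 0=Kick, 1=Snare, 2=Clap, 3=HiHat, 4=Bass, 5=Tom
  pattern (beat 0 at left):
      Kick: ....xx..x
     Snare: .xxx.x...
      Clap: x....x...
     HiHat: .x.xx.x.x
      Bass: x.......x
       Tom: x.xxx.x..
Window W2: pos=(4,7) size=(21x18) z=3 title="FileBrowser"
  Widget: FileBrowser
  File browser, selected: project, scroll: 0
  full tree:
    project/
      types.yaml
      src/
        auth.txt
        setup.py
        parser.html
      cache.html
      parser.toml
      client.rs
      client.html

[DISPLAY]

                                       
                                       
                                       
                                       
        ┏━━━━━━━━━━━━━━━━━━━━━━━━━━━━━━
        ┃ GameOfLife                   
 ┏━━━━━━━━━━━━━━━━━━━━━━━━━━━━━━━┓─────
━━━━━┓icSequencer                ┃     
     ┃───────────────────────────┨     
─────┨  ▼12345678                ┃     
     ┃ck····██··█                ┃     
     ┃re·███·█···                ┃     
     ┃ap█····█···                ┃     
     ┃at·█·██·█·█                ┃     
l    ┃ss█·······█                ┃━━━━━
     ┃om█·███·█··                ┃     
l    ┃                           ┃     


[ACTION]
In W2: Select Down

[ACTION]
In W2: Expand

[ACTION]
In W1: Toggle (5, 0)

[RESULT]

                                       
                                       
                                       
                                       
        ┏━━━━━━━━━━━━━━━━━━━━━━━━━━━━━━
        ┃ GameOfLife                   
 ┏━━━━━━━━━━━━━━━━━━━━━━━━━━━━━━━┓─────
━━━━━┓icSequencer                ┃     
     ┃───────────────────────────┨     
─────┨  ▼12345678                ┃     
     ┃ck····██··█                ┃     
     ┃re·███·█···                ┃     
     ┃ap█····█···                ┃     
     ┃at·█·██·█·█                ┃     
l    ┃ss█·······█                ┃━━━━━
     ┃om··███·█··                ┃     
l    ┃                           ┃     


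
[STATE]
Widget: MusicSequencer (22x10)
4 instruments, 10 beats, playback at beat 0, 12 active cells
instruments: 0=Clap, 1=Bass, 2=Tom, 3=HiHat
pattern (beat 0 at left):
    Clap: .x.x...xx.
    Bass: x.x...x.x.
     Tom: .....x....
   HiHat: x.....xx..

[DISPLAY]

      ▼123456789      
  Clap·█·█···██·      
  Bass█·█···█·█·      
   Tom·····█····      
 HiHat█·····██··      
                      
                      
                      
                      
                      


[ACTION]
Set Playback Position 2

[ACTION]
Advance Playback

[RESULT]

      012▼456789      
  Clap·█·█···██·      
  Bass█·█···█·█·      
   Tom·····█····      
 HiHat█·····██··      
                      
                      
                      
                      
                      


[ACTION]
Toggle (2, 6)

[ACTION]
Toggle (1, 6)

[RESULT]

      012▼456789      
  Clap·█·█···██·      
  Bass█·█·····█·      
   Tom·····██···      
 HiHat█·····██··      
                      
                      
                      
                      
                      


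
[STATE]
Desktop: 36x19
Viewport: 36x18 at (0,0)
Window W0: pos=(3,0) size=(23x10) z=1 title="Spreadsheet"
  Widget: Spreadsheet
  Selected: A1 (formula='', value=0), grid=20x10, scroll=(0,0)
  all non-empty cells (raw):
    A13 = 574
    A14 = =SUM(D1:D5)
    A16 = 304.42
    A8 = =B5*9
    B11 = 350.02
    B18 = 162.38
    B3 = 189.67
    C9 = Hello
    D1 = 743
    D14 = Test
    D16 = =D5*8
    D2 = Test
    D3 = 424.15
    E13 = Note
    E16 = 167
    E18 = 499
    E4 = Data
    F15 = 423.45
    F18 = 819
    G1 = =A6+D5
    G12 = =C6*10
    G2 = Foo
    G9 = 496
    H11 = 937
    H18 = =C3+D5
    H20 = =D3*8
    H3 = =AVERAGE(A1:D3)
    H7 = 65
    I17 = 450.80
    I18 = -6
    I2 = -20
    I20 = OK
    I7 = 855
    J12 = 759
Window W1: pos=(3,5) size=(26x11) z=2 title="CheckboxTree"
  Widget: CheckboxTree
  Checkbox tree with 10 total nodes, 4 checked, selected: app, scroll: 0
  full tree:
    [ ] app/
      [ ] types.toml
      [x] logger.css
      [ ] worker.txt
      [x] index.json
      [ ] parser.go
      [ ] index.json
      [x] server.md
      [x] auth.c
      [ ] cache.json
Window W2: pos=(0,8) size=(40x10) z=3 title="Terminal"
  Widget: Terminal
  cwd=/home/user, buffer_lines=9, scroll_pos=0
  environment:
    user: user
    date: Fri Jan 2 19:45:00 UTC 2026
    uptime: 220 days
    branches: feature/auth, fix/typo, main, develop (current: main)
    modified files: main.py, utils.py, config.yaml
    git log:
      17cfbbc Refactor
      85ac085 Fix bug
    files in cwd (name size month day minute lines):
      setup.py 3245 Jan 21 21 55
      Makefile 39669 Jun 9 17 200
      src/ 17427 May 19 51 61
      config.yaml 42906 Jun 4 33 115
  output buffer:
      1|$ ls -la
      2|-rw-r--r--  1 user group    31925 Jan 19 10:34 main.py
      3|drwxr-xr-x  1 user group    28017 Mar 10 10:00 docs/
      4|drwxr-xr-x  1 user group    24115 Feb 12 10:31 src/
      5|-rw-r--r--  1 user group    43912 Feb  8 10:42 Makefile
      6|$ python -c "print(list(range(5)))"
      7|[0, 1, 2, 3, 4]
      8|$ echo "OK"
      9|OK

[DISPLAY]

   ┏━━━━━━━━━━━━━━━━━━━━━┓          
   ┃ Spreadsheet         ┃          
   ┠─────────────────────┨          
   ┃A1:                  ┃          
   ┃       A       B     ┃          
   ┏━━━━━━━━━━━━━━━━━━━━━━━━┓       
   ┃ CheckboxTree           ┃       
   ┠────────────────────────┨       
┏━━━━━━━━━━━━━━━━━━━━━━━━━━━━━━━━━━━
┃ Terminal                          
┠───────────────────────────────────
┃$ ls -la                           
┃-rw-r--r--  1 user group    31925 J
┃drwxr-xr-x  1 user group    28017 M
┃drwxr-xr-x  1 user group    24115 F
┃-rw-r--r--  1 user group    43912 F
┃$ python -c "print(list(range(5)))"
┗━━━━━━━━━━━━━━━━━━━━━━━━━━━━━━━━━━━


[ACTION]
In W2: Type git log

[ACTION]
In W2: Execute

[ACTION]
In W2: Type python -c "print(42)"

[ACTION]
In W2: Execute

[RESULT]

   ┏━━━━━━━━━━━━━━━━━━━━━┓          
   ┃ Spreadsheet         ┃          
   ┠─────────────────────┨          
   ┃A1:                  ┃          
   ┃       A       B     ┃          
   ┏━━━━━━━━━━━━━━━━━━━━━━━━┓       
   ┃ CheckboxTree           ┃       
   ┠────────────────────────┨       
┏━━━━━━━━━━━━━━━━━━━━━━━━━━━━━━━━━━━
┃ Terminal                          
┠───────────────────────────────────
┃$ git log                          
┃17cfbbc Refactor                   
┃85ac085 Fix bug                    
┃$ python -c "print(42)"            
┃42                                 
┃$ █                                
┗━━━━━━━━━━━━━━━━━━━━━━━━━━━━━━━━━━━


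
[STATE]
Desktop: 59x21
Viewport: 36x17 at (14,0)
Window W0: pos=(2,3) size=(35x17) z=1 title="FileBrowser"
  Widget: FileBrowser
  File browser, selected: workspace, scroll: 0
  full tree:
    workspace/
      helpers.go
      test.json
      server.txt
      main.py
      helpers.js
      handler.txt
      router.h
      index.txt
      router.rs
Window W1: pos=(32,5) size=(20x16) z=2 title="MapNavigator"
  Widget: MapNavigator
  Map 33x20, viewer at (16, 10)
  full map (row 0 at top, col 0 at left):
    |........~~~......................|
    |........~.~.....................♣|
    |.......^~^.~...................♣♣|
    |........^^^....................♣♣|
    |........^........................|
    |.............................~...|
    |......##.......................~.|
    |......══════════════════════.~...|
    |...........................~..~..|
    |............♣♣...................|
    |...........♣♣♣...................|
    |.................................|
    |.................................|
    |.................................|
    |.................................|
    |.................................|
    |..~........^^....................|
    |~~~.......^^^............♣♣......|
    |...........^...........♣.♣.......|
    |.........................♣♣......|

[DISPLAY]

                                    
                                    
                                    
━━━━━━━━━━━━━━━━━━━━━━┓             
r                     ┃             
──────────────────┏━━━━━━━━━━━━━━━━━
pace/             ┃ MapNavigator    
.go               ┠─────────────────
on                ┃.^...............
txt               ┃.................
                  ┃#................
.js               ┃═════════════════
.txt              ┃.................
h                 ┃.....♣♣..........
xt                ┃....♣♣♣..@.......
rs                ┃.................
                  ┃.................


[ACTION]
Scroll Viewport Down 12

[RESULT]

r                     ┃             
──────────────────┏━━━━━━━━━━━━━━━━━
pace/             ┃ MapNavigator    
.go               ┠─────────────────
on                ┃.^...............
txt               ┃.................
                  ┃#................
.js               ┃═════════════════
.txt              ┃.................
h                 ┃.....♣♣..........
xt                ┃....♣♣♣..@.......
rs                ┃.................
                  ┃.................
                  ┃.................
                  ┃.................
━━━━━━━━━━━━━━━━━━┃.................
                  ┗━━━━━━━━━━━━━━━━━


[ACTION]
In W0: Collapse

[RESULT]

r                     ┃             
──────────────────┏━━━━━━━━━━━━━━━━━
pace/             ┃ MapNavigator    
                  ┠─────────────────
                  ┃.^...............
                  ┃.................
                  ┃#................
                  ┃═════════════════
                  ┃.................
                  ┃.....♣♣..........
                  ┃....♣♣♣..@.......
                  ┃.................
                  ┃.................
                  ┃.................
                  ┃.................
━━━━━━━━━━━━━━━━━━┃.................
                  ┗━━━━━━━━━━━━━━━━━


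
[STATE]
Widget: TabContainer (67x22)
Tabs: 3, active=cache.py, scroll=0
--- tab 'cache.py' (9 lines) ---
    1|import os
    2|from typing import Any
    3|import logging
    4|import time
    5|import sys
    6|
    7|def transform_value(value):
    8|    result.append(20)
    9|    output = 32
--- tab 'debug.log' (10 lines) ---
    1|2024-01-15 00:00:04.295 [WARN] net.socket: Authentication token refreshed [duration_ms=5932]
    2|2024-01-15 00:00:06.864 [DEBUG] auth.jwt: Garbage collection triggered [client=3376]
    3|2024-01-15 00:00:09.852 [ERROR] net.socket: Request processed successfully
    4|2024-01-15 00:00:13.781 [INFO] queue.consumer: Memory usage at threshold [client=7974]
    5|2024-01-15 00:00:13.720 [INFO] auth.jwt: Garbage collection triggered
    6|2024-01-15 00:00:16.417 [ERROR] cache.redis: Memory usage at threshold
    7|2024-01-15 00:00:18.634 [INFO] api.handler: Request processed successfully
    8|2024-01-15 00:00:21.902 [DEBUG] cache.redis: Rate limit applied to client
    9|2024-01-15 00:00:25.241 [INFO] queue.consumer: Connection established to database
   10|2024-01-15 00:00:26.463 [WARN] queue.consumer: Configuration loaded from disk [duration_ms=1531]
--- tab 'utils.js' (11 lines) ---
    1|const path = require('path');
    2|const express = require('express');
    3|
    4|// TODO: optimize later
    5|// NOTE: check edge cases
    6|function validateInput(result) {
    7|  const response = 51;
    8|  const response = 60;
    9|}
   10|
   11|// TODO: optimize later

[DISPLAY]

[cache.py]│ debug.log │ utils.js                                   
───────────────────────────────────────────────────────────────────
import os                                                          
from typing import Any                                             
import logging                                                     
import time                                                        
import sys                                                         
                                                                   
def transform_value(value):                                        
    result.append(20)                                              
    output = 32                                                    
                                                                   
                                                                   
                                                                   
                                                                   
                                                                   
                                                                   
                                                                   
                                                                   
                                                                   
                                                                   
                                                                   


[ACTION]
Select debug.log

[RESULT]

 cache.py │[debug.log]│ utils.js                                   
───────────────────────────────────────────────────────────────────
2024-01-15 00:00:04.295 [WARN] net.socket: Authentication token ref
2024-01-15 00:00:06.864 [DEBUG] auth.jwt: Garbage collection trigge
2024-01-15 00:00:09.852 [ERROR] net.socket: Request processed succe
2024-01-15 00:00:13.781 [INFO] queue.consumer: Memory usage at thre
2024-01-15 00:00:13.720 [INFO] auth.jwt: Garbage collection trigger
2024-01-15 00:00:16.417 [ERROR] cache.redis: Memory usage at thresh
2024-01-15 00:00:18.634 [INFO] api.handler: Request processed succe
2024-01-15 00:00:21.902 [DEBUG] cache.redis: Rate limit applied to 
2024-01-15 00:00:25.241 [INFO] queue.consumer: Connection establish
2024-01-15 00:00:26.463 [WARN] queue.consumer: Configuration loaded
                                                                   
                                                                   
                                                                   
                                                                   
                                                                   
                                                                   
                                                                   
                                                                   
                                                                   
                                                                   


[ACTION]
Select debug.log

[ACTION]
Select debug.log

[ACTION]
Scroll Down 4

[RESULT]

 cache.py │[debug.log]│ utils.js                                   
───────────────────────────────────────────────────────────────────
2024-01-15 00:00:13.720 [INFO] auth.jwt: Garbage collection trigger
2024-01-15 00:00:16.417 [ERROR] cache.redis: Memory usage at thresh
2024-01-15 00:00:18.634 [INFO] api.handler: Request processed succe
2024-01-15 00:00:21.902 [DEBUG] cache.redis: Rate limit applied to 
2024-01-15 00:00:25.241 [INFO] queue.consumer: Connection establish
2024-01-15 00:00:26.463 [WARN] queue.consumer: Configuration loaded
                                                                   
                                                                   
                                                                   
                                                                   
                                                                   
                                                                   
                                                                   
                                                                   
                                                                   
                                                                   
                                                                   
                                                                   
                                                                   
                                                                   


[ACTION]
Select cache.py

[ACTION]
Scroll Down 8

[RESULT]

[cache.py]│ debug.log │ utils.js                                   
───────────────────────────────────────────────────────────────────
    output = 32                                                    
                                                                   
                                                                   
                                                                   
                                                                   
                                                                   
                                                                   
                                                                   
                                                                   
                                                                   
                                                                   
                                                                   
                                                                   
                                                                   
                                                                   
                                                                   
                                                                   
                                                                   
                                                                   
                                                                   
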